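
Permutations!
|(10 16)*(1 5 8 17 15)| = 10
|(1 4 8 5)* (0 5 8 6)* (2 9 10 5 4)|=|(0 4 6)(1 2 9 10 5)|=15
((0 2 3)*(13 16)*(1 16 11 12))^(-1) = ((0 2 3)(1 16 13 11 12))^(-1) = (0 3 2)(1 12 11 13 16)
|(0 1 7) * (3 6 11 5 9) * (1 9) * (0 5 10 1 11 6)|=15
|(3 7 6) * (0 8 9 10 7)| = 7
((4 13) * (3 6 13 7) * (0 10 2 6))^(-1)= (0 3 7 4 13 6 2 10)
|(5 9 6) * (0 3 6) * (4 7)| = 10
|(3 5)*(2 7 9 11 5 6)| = 7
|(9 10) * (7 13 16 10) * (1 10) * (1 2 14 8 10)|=8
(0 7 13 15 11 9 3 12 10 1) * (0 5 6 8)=[7, 5, 2, 12, 4, 6, 8, 13, 0, 3, 1, 9, 10, 15, 14, 11]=(0 7 13 15 11 9 3 12 10 1 5 6 8)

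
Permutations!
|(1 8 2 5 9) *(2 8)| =4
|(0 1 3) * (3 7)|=4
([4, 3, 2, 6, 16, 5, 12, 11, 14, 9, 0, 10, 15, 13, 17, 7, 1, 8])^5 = [6, 7, 2, 11, 12, 5, 10, 16, 17, 9, 3, 1, 0, 13, 8, 4, 15, 14]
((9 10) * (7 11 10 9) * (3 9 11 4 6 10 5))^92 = (11)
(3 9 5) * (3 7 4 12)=[0, 1, 2, 9, 12, 7, 6, 4, 8, 5, 10, 11, 3]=(3 9 5 7 4 12)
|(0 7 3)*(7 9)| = |(0 9 7 3)| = 4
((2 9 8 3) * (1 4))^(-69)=(1 4)(2 3 8 9)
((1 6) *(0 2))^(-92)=((0 2)(1 6))^(-92)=(6)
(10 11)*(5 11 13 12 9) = (5 11 10 13 12 9) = [0, 1, 2, 3, 4, 11, 6, 7, 8, 5, 13, 10, 9, 12]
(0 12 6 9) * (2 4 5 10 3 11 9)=(0 12 6 2 4 5 10 3 11 9)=[12, 1, 4, 11, 5, 10, 2, 7, 8, 0, 3, 9, 6]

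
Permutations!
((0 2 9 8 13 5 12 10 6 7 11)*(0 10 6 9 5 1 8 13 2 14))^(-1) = (0 14)(1 13 9 10 11 7 6 12 5 2 8)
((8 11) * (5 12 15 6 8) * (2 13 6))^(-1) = ((2 13 6 8 11 5 12 15))^(-1) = (2 15 12 5 11 8 6 13)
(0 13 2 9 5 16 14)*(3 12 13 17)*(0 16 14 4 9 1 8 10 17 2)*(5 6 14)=(0 2 1 8 10 17 3 12 13)(4 9 6 14 16)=[2, 8, 1, 12, 9, 5, 14, 7, 10, 6, 17, 11, 13, 0, 16, 15, 4, 3]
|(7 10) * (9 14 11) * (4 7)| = 3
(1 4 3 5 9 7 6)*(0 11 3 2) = (0 11 3 5 9 7 6 1 4 2) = [11, 4, 0, 5, 2, 9, 1, 6, 8, 7, 10, 3]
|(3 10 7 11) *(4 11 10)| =|(3 4 11)(7 10)| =6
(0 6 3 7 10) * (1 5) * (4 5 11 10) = (0 6 3 7 4 5 1 11 10) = [6, 11, 2, 7, 5, 1, 3, 4, 8, 9, 0, 10]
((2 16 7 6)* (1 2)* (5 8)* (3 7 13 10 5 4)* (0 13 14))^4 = ((0 13 10 5 8 4 3 7 6 1 2 16 14))^4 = (0 8 6 14 5 7 16 10 3 2 13 4 1)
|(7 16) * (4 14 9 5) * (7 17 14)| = 7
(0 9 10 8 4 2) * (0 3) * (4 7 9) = (0 4 2 3)(7 9 10 8) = [4, 1, 3, 0, 2, 5, 6, 9, 7, 10, 8]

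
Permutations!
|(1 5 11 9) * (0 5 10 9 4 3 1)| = 8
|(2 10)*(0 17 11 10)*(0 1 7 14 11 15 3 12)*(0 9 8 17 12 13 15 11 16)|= |(0 12 9 8 17 11 10 2 1 7 14 16)(3 13 15)|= 12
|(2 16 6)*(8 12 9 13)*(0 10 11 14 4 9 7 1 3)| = |(0 10 11 14 4 9 13 8 12 7 1 3)(2 16 6)| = 12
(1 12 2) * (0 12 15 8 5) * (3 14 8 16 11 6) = (0 12 2 1 15 16 11 6 3 14 8 5) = [12, 15, 1, 14, 4, 0, 3, 7, 5, 9, 10, 6, 2, 13, 8, 16, 11]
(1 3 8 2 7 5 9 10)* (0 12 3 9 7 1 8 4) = (0 12 3 4)(1 9 10 8 2)(5 7) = [12, 9, 1, 4, 0, 7, 6, 5, 2, 10, 8, 11, 3]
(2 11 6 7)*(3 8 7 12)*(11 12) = (2 12 3 8 7)(6 11) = [0, 1, 12, 8, 4, 5, 11, 2, 7, 9, 10, 6, 3]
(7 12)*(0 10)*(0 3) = (0 10 3)(7 12) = [10, 1, 2, 0, 4, 5, 6, 12, 8, 9, 3, 11, 7]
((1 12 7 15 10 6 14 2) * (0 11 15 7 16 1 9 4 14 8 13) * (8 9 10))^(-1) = (0 13 8 15 11)(1 16 12)(2 14 4 9 6 10)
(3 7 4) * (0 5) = (0 5)(3 7 4) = [5, 1, 2, 7, 3, 0, 6, 4]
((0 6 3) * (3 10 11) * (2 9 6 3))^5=(11)(0 3)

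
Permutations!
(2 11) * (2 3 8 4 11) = (3 8 4 11) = [0, 1, 2, 8, 11, 5, 6, 7, 4, 9, 10, 3]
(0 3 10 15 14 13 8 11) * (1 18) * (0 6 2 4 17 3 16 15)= (0 16 15 14 13 8 11 6 2 4 17 3 10)(1 18)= [16, 18, 4, 10, 17, 5, 2, 7, 11, 9, 0, 6, 12, 8, 13, 14, 15, 3, 1]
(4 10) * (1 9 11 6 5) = (1 9 11 6 5)(4 10) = [0, 9, 2, 3, 10, 1, 5, 7, 8, 11, 4, 6]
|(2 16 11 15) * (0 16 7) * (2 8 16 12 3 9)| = 12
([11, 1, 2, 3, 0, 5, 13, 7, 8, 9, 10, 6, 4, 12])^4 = (0 12 6)(4 13 11)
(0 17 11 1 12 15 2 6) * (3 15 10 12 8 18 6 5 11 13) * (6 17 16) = (0 16 6)(1 8 18 17 13 3 15 2 5 11)(10 12) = [16, 8, 5, 15, 4, 11, 0, 7, 18, 9, 12, 1, 10, 3, 14, 2, 6, 13, 17]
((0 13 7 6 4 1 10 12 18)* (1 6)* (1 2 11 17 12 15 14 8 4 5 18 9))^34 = (18)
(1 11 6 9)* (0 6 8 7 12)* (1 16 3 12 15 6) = (0 1 11 8 7 15 6 9 16 3 12) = [1, 11, 2, 12, 4, 5, 9, 15, 7, 16, 10, 8, 0, 13, 14, 6, 3]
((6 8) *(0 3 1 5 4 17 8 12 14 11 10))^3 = ((0 3 1 5 4 17 8 6 12 14 11 10))^3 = (0 5 8 14)(1 17 12 10)(3 4 6 11)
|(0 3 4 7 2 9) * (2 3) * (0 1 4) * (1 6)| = 8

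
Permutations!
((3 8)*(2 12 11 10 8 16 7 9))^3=(2 10 16)(3 9 11)(7 12 8)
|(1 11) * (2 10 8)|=|(1 11)(2 10 8)|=6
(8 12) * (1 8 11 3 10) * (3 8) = (1 3 10)(8 12 11) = [0, 3, 2, 10, 4, 5, 6, 7, 12, 9, 1, 8, 11]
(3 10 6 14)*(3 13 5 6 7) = (3 10 7)(5 6 14 13) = [0, 1, 2, 10, 4, 6, 14, 3, 8, 9, 7, 11, 12, 5, 13]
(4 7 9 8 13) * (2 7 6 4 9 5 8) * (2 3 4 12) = [0, 1, 7, 4, 6, 8, 12, 5, 13, 3, 10, 11, 2, 9] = (2 7 5 8 13 9 3 4 6 12)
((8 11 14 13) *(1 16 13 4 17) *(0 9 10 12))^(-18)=(0 10)(1 4 11 13)(8 16 17 14)(9 12)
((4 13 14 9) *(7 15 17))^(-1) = ((4 13 14 9)(7 15 17))^(-1) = (4 9 14 13)(7 17 15)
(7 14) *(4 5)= (4 5)(7 14)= [0, 1, 2, 3, 5, 4, 6, 14, 8, 9, 10, 11, 12, 13, 7]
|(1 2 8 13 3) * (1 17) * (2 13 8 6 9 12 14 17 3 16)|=|(1 13 16 2 6 9 12 14 17)|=9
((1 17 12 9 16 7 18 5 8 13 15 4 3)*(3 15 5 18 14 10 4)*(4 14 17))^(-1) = (18)(1 3 15 4)(5 13 8)(7 16 9 12 17)(10 14)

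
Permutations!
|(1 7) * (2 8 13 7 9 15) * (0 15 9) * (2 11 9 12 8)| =|(0 15 11 9 12 8 13 7 1)| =9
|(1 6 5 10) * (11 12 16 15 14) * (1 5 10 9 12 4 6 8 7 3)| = |(1 8 7 3)(4 6 10 5 9 12 16 15 14 11)| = 20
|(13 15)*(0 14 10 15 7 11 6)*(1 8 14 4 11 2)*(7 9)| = 36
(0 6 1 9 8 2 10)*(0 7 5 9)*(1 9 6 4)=[4, 0, 10, 3, 1, 6, 9, 5, 2, 8, 7]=(0 4 1)(2 10 7 5 6 9 8)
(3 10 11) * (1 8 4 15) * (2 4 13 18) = (1 8 13 18 2 4 15)(3 10 11) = [0, 8, 4, 10, 15, 5, 6, 7, 13, 9, 11, 3, 12, 18, 14, 1, 16, 17, 2]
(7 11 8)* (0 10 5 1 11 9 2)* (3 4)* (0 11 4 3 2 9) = [10, 4, 11, 3, 2, 1, 6, 0, 7, 9, 5, 8] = (0 10 5 1 4 2 11 8 7)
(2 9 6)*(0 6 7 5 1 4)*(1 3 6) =(0 1 4)(2 9 7 5 3 6) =[1, 4, 9, 6, 0, 3, 2, 5, 8, 7]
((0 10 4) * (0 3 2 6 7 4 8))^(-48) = ((0 10 8)(2 6 7 4 3))^(-48) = (10)(2 7 3 6 4)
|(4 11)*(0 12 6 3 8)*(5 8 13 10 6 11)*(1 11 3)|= 11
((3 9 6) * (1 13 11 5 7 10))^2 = (1 11 7)(3 6 9)(5 10 13)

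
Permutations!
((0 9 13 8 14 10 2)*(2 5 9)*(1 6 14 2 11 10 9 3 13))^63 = (0 2 8 13 3 5 10 11)(1 9 14 6)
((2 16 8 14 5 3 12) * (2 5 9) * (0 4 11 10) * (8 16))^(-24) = ((16)(0 4 11 10)(2 8 14 9)(3 12 5))^(-24) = (16)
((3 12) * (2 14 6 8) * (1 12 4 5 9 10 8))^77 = (14)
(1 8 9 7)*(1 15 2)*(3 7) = (1 8 9 3 7 15 2) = [0, 8, 1, 7, 4, 5, 6, 15, 9, 3, 10, 11, 12, 13, 14, 2]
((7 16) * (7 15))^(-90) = (16)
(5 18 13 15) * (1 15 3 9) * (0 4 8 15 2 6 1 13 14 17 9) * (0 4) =(1 2 6)(3 4 8 15 5 18 14 17 9 13) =[0, 2, 6, 4, 8, 18, 1, 7, 15, 13, 10, 11, 12, 3, 17, 5, 16, 9, 14]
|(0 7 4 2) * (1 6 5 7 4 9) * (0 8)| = 20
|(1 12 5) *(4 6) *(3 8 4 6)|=3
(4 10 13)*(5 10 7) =(4 7 5 10 13) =[0, 1, 2, 3, 7, 10, 6, 5, 8, 9, 13, 11, 12, 4]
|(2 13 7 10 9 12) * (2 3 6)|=8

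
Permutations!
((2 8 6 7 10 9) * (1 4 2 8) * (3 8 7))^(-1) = (1 2 4)(3 6 8)(7 9 10)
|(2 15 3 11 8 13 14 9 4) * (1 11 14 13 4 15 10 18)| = |(1 11 8 4 2 10 18)(3 14 9 15)| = 28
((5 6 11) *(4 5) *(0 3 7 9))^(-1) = (0 9 7 3)(4 11 6 5)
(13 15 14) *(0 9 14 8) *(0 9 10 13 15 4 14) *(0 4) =(0 10 13)(4 14 15 8 9) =[10, 1, 2, 3, 14, 5, 6, 7, 9, 4, 13, 11, 12, 0, 15, 8]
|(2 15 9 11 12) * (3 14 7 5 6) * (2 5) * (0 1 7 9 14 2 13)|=36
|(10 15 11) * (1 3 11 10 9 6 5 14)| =14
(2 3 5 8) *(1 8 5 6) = (1 8 2 3 6) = [0, 8, 3, 6, 4, 5, 1, 7, 2]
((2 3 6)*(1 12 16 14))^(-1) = (1 14 16 12)(2 6 3)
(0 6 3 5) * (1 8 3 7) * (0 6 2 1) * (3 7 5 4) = (0 2 1 8 7)(3 4)(5 6) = [2, 8, 1, 4, 3, 6, 5, 0, 7]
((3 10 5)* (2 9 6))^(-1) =(2 6 9)(3 5 10) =((2 9 6)(3 10 5))^(-1)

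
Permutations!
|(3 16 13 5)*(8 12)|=4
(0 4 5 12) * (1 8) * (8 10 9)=(0 4 5 12)(1 10 9 8)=[4, 10, 2, 3, 5, 12, 6, 7, 1, 8, 9, 11, 0]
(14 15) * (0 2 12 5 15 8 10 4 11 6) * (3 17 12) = [2, 1, 3, 17, 11, 15, 0, 7, 10, 9, 4, 6, 5, 13, 8, 14, 16, 12] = (0 2 3 17 12 5 15 14 8 10 4 11 6)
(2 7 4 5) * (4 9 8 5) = (2 7 9 8 5) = [0, 1, 7, 3, 4, 2, 6, 9, 5, 8]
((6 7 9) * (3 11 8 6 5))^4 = ((3 11 8 6 7 9 5))^4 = (3 7 11 9 8 5 6)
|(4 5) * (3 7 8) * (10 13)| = |(3 7 8)(4 5)(10 13)| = 6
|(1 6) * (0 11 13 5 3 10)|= 6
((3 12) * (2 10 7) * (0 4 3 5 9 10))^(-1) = ((0 4 3 12 5 9 10 7 2))^(-1) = (0 2 7 10 9 5 12 3 4)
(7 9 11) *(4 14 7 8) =(4 14 7 9 11 8) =[0, 1, 2, 3, 14, 5, 6, 9, 4, 11, 10, 8, 12, 13, 7]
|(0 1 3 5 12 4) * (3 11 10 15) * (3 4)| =|(0 1 11 10 15 4)(3 5 12)| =6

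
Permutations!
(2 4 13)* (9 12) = (2 4 13)(9 12) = [0, 1, 4, 3, 13, 5, 6, 7, 8, 12, 10, 11, 9, 2]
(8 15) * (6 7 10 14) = (6 7 10 14)(8 15) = [0, 1, 2, 3, 4, 5, 7, 10, 15, 9, 14, 11, 12, 13, 6, 8]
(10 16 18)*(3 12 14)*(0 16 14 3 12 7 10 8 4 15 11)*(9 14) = (0 16 18 8 4 15 11)(3 7 10 9 14 12) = [16, 1, 2, 7, 15, 5, 6, 10, 4, 14, 9, 0, 3, 13, 12, 11, 18, 17, 8]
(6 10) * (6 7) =(6 10 7) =[0, 1, 2, 3, 4, 5, 10, 6, 8, 9, 7]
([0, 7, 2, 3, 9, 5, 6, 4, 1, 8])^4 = [0, 8, 2, 3, 7, 5, 6, 1, 9, 4]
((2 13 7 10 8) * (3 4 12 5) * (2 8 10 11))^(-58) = (2 7)(3 12)(4 5)(11 13)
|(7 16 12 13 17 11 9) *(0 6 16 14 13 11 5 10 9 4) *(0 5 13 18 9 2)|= |(0 6 16 12 11 4 5 10 2)(7 14 18 9)(13 17)|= 36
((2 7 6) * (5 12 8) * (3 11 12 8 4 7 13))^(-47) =((2 13 3 11 12 4 7 6)(5 8))^(-47) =(2 13 3 11 12 4 7 6)(5 8)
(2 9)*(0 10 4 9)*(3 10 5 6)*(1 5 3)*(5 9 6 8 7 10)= [3, 9, 0, 5, 6, 8, 1, 10, 7, 2, 4]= (0 3 5 8 7 10 4 6 1 9 2)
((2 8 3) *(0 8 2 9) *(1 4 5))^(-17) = (0 9 3 8)(1 4 5)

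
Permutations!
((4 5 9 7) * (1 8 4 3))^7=((1 8 4 5 9 7 3))^7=(9)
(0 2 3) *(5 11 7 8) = (0 2 3)(5 11 7 8) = [2, 1, 3, 0, 4, 11, 6, 8, 5, 9, 10, 7]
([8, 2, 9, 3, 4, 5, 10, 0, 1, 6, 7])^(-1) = (0 7 10 6 9 2 1 8)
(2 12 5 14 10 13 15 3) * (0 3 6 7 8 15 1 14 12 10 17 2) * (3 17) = (0 17 2 10 13 1 14 3)(5 12)(6 7 8 15) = [17, 14, 10, 0, 4, 12, 7, 8, 15, 9, 13, 11, 5, 1, 3, 6, 16, 2]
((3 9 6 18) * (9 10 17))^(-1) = (3 18 6 9 17 10) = ((3 10 17 9 6 18))^(-1)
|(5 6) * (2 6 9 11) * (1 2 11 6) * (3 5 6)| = |(11)(1 2)(3 5 9)| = 6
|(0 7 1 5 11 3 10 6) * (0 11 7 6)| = 15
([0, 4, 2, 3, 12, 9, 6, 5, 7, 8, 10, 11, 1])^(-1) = (1 12 4)(5 7 8 9)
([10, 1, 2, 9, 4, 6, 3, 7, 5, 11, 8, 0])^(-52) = (0 6)(3 10)(5 11)(8 9)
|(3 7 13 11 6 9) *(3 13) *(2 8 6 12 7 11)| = |(2 8 6 9 13)(3 11 12 7)| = 20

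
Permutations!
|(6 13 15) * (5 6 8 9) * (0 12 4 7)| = 12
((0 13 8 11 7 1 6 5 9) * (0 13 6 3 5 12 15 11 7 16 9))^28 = ((0 6 12 15 11 16 9 13 8 7 1 3 5))^28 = (0 12 11 9 8 1 5 6 15 16 13 7 3)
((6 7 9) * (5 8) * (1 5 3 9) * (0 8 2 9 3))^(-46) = (1 2 6)(5 9 7)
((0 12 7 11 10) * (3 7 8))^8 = ((0 12 8 3 7 11 10))^8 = (0 12 8 3 7 11 10)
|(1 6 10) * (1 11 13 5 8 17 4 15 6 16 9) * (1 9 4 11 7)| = 35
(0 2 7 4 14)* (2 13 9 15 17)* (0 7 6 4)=[13, 1, 6, 3, 14, 5, 4, 0, 8, 15, 10, 11, 12, 9, 7, 17, 16, 2]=(0 13 9 15 17 2 6 4 14 7)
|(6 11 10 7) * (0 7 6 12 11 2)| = 7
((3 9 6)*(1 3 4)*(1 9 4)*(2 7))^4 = ((1 3 4 9 6)(2 7))^4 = (1 6 9 4 3)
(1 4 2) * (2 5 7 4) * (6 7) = (1 2)(4 5 6 7) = [0, 2, 1, 3, 5, 6, 7, 4]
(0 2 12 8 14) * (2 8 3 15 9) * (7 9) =(0 8 14)(2 12 3 15 7 9) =[8, 1, 12, 15, 4, 5, 6, 9, 14, 2, 10, 11, 3, 13, 0, 7]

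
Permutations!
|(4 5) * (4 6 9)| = 4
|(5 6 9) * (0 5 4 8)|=|(0 5 6 9 4 8)|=6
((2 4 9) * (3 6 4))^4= (2 9 4 6 3)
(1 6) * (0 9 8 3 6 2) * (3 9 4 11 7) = (0 4 11 7 3 6 1 2)(8 9) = [4, 2, 0, 6, 11, 5, 1, 3, 9, 8, 10, 7]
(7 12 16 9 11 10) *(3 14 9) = (3 14 9 11 10 7 12 16) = [0, 1, 2, 14, 4, 5, 6, 12, 8, 11, 7, 10, 16, 13, 9, 15, 3]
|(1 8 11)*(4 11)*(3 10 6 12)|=|(1 8 4 11)(3 10 6 12)|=4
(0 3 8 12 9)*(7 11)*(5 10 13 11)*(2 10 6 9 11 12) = (0 3 8 2 10 13 12 11 7 5 6 9) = [3, 1, 10, 8, 4, 6, 9, 5, 2, 0, 13, 7, 11, 12]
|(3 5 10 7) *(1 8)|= 4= |(1 8)(3 5 10 7)|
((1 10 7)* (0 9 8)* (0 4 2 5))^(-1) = ((0 9 8 4 2 5)(1 10 7))^(-1) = (0 5 2 4 8 9)(1 7 10)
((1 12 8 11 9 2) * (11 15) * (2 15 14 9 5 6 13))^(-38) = ((1 12 8 14 9 15 11 5 6 13 2))^(-38) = (1 11 12 5 8 6 14 13 9 2 15)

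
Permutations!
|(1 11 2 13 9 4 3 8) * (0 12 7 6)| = |(0 12 7 6)(1 11 2 13 9 4 3 8)| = 8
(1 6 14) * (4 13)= (1 6 14)(4 13)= [0, 6, 2, 3, 13, 5, 14, 7, 8, 9, 10, 11, 12, 4, 1]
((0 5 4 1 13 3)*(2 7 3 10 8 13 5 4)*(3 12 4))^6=((0 3)(1 5 2 7 12 4)(8 13 10))^6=(13)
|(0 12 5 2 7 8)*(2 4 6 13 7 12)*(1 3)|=|(0 2 12 5 4 6 13 7 8)(1 3)|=18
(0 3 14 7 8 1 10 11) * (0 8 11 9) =(0 3 14 7 11 8 1 10 9) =[3, 10, 2, 14, 4, 5, 6, 11, 1, 0, 9, 8, 12, 13, 7]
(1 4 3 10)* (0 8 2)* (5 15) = [8, 4, 0, 10, 3, 15, 6, 7, 2, 9, 1, 11, 12, 13, 14, 5] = (0 8 2)(1 4 3 10)(5 15)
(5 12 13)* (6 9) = (5 12 13)(6 9) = [0, 1, 2, 3, 4, 12, 9, 7, 8, 6, 10, 11, 13, 5]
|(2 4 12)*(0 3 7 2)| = |(0 3 7 2 4 12)| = 6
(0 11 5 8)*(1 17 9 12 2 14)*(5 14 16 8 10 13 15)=(0 11 14 1 17 9 12 2 16 8)(5 10 13 15)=[11, 17, 16, 3, 4, 10, 6, 7, 0, 12, 13, 14, 2, 15, 1, 5, 8, 9]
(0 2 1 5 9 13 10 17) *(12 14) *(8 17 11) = [2, 5, 1, 3, 4, 9, 6, 7, 17, 13, 11, 8, 14, 10, 12, 15, 16, 0] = (0 2 1 5 9 13 10 11 8 17)(12 14)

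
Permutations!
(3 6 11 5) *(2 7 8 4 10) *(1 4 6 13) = (1 4 10 2 7 8 6 11 5 3 13) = [0, 4, 7, 13, 10, 3, 11, 8, 6, 9, 2, 5, 12, 1]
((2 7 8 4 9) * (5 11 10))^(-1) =((2 7 8 4 9)(5 11 10))^(-1) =(2 9 4 8 7)(5 10 11)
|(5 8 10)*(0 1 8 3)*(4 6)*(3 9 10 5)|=|(0 1 8 5 9 10 3)(4 6)|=14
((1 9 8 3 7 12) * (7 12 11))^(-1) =(1 12 3 8 9)(7 11)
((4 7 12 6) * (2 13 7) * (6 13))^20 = ((2 6 4)(7 12 13))^20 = (2 4 6)(7 13 12)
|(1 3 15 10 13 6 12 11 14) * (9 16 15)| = 11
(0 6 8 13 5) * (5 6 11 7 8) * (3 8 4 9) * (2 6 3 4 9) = (0 11 7 9 4 2 6 5)(3 8 13) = [11, 1, 6, 8, 2, 0, 5, 9, 13, 4, 10, 7, 12, 3]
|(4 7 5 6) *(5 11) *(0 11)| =|(0 11 5 6 4 7)| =6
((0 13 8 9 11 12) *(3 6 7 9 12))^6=((0 13 8 12)(3 6 7 9 11))^6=(0 8)(3 6 7 9 11)(12 13)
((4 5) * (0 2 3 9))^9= (0 2 3 9)(4 5)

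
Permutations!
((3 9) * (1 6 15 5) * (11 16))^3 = (1 5 15 6)(3 9)(11 16)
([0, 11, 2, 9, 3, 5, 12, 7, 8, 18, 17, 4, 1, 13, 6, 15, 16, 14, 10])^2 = [0, 4, 2, 18, 9, 5, 1, 7, 8, 10, 14, 3, 11, 13, 12, 15, 16, 6, 17]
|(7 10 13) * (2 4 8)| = 3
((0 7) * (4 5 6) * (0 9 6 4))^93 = ((0 7 9 6)(4 5))^93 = (0 7 9 6)(4 5)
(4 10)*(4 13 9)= (4 10 13 9)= [0, 1, 2, 3, 10, 5, 6, 7, 8, 4, 13, 11, 12, 9]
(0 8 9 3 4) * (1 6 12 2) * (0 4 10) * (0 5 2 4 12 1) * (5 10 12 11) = (0 8 9 3 12 4 11 5 2)(1 6) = [8, 6, 0, 12, 11, 2, 1, 7, 9, 3, 10, 5, 4]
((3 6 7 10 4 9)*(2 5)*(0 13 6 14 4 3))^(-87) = ((0 13 6 7 10 3 14 4 9)(2 5))^(-87) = (0 7 14)(2 5)(3 9 6)(4 13 10)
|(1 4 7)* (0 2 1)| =|(0 2 1 4 7)| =5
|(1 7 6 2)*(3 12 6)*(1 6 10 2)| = |(1 7 3 12 10 2 6)| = 7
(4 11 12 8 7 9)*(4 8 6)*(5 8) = (4 11 12 6)(5 8 7 9) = [0, 1, 2, 3, 11, 8, 4, 9, 7, 5, 10, 12, 6]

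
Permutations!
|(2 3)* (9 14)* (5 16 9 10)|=|(2 3)(5 16 9 14 10)|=10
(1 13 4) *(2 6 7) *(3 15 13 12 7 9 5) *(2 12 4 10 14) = [0, 4, 6, 15, 1, 3, 9, 12, 8, 5, 14, 11, 7, 10, 2, 13] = (1 4)(2 6 9 5 3 15 13 10 14)(7 12)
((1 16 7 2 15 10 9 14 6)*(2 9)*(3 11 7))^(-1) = (1 6 14 9 7 11 3 16)(2 10 15)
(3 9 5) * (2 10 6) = (2 10 6)(3 9 5) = [0, 1, 10, 9, 4, 3, 2, 7, 8, 5, 6]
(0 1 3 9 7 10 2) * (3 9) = [1, 9, 0, 3, 4, 5, 6, 10, 8, 7, 2] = (0 1 9 7 10 2)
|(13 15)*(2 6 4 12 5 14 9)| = |(2 6 4 12 5 14 9)(13 15)| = 14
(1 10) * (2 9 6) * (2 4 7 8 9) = [0, 10, 2, 3, 7, 5, 4, 8, 9, 6, 1] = (1 10)(4 7 8 9 6)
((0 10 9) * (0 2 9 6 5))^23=((0 10 6 5)(2 9))^23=(0 5 6 10)(2 9)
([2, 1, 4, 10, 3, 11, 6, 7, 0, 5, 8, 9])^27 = (11)(0 3)(2 10)(4 8)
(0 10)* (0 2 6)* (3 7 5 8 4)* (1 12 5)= [10, 12, 6, 7, 3, 8, 0, 1, 4, 9, 2, 11, 5]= (0 10 2 6)(1 12 5 8 4 3 7)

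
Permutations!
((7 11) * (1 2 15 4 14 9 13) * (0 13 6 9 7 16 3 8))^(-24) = ((0 13 1 2 15 4 14 7 11 16 3 8)(6 9))^(-24) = (16)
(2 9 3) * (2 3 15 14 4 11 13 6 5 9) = (4 11 13 6 5 9 15 14) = [0, 1, 2, 3, 11, 9, 5, 7, 8, 15, 10, 13, 12, 6, 4, 14]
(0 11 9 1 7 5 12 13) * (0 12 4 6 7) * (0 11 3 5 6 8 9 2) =(0 3 5 4 8 9 1 11 2)(6 7)(12 13) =[3, 11, 0, 5, 8, 4, 7, 6, 9, 1, 10, 2, 13, 12]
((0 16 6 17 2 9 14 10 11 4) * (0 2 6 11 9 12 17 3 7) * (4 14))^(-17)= ((0 16 11 14 10 9 4 2 12 17 6 3 7))^(-17)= (0 17 9 16 6 4 11 3 2 14 7 12 10)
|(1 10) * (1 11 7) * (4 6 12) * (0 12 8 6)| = |(0 12 4)(1 10 11 7)(6 8)| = 12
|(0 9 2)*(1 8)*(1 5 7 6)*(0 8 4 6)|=6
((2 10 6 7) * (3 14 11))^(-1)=(2 7 6 10)(3 11 14)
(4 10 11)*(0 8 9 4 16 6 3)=[8, 1, 2, 0, 10, 5, 3, 7, 9, 4, 11, 16, 12, 13, 14, 15, 6]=(0 8 9 4 10 11 16 6 3)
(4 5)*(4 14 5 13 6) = (4 13 6)(5 14) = [0, 1, 2, 3, 13, 14, 4, 7, 8, 9, 10, 11, 12, 6, 5]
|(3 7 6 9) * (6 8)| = 5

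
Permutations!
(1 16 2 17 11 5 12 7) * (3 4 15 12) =[0, 16, 17, 4, 15, 3, 6, 1, 8, 9, 10, 5, 7, 13, 14, 12, 2, 11] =(1 16 2 17 11 5 3 4 15 12 7)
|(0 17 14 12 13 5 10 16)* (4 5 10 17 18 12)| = |(0 18 12 13 10 16)(4 5 17 14)| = 12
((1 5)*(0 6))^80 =(6)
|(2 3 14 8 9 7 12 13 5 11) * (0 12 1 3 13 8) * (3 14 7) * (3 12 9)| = 8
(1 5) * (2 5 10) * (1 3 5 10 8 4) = [0, 8, 10, 5, 1, 3, 6, 7, 4, 9, 2] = (1 8 4)(2 10)(3 5)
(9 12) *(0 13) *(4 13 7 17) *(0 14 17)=(0 7)(4 13 14 17)(9 12)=[7, 1, 2, 3, 13, 5, 6, 0, 8, 12, 10, 11, 9, 14, 17, 15, 16, 4]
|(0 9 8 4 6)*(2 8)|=|(0 9 2 8 4 6)|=6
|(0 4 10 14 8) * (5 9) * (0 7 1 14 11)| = |(0 4 10 11)(1 14 8 7)(5 9)| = 4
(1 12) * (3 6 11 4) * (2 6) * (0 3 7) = (0 3 2 6 11 4 7)(1 12) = [3, 12, 6, 2, 7, 5, 11, 0, 8, 9, 10, 4, 1]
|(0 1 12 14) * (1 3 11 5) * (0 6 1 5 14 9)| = |(0 3 11 14 6 1 12 9)| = 8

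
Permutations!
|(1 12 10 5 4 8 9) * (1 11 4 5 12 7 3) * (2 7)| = 4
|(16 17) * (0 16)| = |(0 16 17)| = 3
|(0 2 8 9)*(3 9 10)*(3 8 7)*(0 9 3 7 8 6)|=|(0 2 8 10 6)|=5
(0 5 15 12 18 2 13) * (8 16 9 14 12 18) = (0 5 15 18 2 13)(8 16 9 14 12) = [5, 1, 13, 3, 4, 15, 6, 7, 16, 14, 10, 11, 8, 0, 12, 18, 9, 17, 2]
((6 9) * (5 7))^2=((5 7)(6 9))^2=(9)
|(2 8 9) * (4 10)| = |(2 8 9)(4 10)| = 6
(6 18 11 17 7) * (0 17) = [17, 1, 2, 3, 4, 5, 18, 6, 8, 9, 10, 0, 12, 13, 14, 15, 16, 7, 11] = (0 17 7 6 18 11)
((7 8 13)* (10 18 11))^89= ((7 8 13)(10 18 11))^89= (7 13 8)(10 11 18)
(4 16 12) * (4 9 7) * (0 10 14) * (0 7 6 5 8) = (0 10 14 7 4 16 12 9 6 5 8) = [10, 1, 2, 3, 16, 8, 5, 4, 0, 6, 14, 11, 9, 13, 7, 15, 12]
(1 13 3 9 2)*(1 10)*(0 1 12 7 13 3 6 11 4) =[1, 3, 10, 9, 0, 5, 11, 13, 8, 2, 12, 4, 7, 6] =(0 1 3 9 2 10 12 7 13 6 11 4)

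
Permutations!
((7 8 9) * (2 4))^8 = (7 9 8)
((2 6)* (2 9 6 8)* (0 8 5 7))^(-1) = ((0 8 2 5 7)(6 9))^(-1) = (0 7 5 2 8)(6 9)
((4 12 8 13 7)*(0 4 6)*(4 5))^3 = (0 12 7 5 8 6 4 13)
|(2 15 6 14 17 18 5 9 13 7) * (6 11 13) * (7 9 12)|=12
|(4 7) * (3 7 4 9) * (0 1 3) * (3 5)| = 6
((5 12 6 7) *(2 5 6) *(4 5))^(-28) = (12)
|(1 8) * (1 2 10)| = |(1 8 2 10)| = 4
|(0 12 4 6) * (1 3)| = |(0 12 4 6)(1 3)| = 4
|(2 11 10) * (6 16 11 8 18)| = |(2 8 18 6 16 11 10)| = 7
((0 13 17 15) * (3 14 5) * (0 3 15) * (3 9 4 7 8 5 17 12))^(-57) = (0 3)(4 5)(7 15)(8 9)(12 17)(13 14)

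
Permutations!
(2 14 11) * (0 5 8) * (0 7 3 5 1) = (0 1)(2 14 11)(3 5 8 7) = [1, 0, 14, 5, 4, 8, 6, 3, 7, 9, 10, 2, 12, 13, 11]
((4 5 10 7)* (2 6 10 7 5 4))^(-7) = (2 5 6 7 10)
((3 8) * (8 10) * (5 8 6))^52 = (3 6 8 10 5) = ((3 10 6 5 8))^52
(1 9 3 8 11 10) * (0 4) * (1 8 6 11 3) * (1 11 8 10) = (0 4)(1 9 11)(3 6 8) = [4, 9, 2, 6, 0, 5, 8, 7, 3, 11, 10, 1]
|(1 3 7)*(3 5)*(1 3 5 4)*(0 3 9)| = |(0 3 7 9)(1 4)| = 4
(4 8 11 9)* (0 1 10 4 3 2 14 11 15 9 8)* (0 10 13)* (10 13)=(0 1 10 4 13)(2 14 11 8 15 9 3)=[1, 10, 14, 2, 13, 5, 6, 7, 15, 3, 4, 8, 12, 0, 11, 9]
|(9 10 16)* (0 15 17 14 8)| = 15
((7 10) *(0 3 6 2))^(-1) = ((0 3 6 2)(7 10))^(-1) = (0 2 6 3)(7 10)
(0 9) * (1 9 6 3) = [6, 9, 2, 1, 4, 5, 3, 7, 8, 0] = (0 6 3 1 9)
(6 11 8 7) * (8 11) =(11)(6 8 7) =[0, 1, 2, 3, 4, 5, 8, 6, 7, 9, 10, 11]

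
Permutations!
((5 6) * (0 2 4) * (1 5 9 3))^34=(0 2 4)(1 3 9 6 5)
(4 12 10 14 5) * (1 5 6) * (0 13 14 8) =(0 13 14 6 1 5 4 12 10 8) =[13, 5, 2, 3, 12, 4, 1, 7, 0, 9, 8, 11, 10, 14, 6]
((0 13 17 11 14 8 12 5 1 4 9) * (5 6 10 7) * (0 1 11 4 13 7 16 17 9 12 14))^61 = (0 7 5 11)(1 13 9)(4 12 6 10 16 17)(8 14)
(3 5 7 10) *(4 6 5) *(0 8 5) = (0 8 5 7 10 3 4 6) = [8, 1, 2, 4, 6, 7, 0, 10, 5, 9, 3]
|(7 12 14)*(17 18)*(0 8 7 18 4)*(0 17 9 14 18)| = 14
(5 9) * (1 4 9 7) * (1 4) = (4 9 5 7) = [0, 1, 2, 3, 9, 7, 6, 4, 8, 5]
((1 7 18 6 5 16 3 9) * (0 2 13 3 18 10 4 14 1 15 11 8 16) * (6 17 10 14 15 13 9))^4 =(0 3 2 6 9 5 13)(1 7 14)(4 16)(8 10)(11 17)(15 18)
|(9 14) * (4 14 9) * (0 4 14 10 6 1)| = 5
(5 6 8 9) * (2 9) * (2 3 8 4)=[0, 1, 9, 8, 2, 6, 4, 7, 3, 5]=(2 9 5 6 4)(3 8)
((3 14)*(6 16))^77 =((3 14)(6 16))^77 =(3 14)(6 16)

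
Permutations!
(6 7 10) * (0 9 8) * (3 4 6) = [9, 1, 2, 4, 6, 5, 7, 10, 0, 8, 3] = (0 9 8)(3 4 6 7 10)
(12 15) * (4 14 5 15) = (4 14 5 15 12) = [0, 1, 2, 3, 14, 15, 6, 7, 8, 9, 10, 11, 4, 13, 5, 12]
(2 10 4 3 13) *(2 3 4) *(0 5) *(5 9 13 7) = (0 9 13 3 7 5)(2 10) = [9, 1, 10, 7, 4, 0, 6, 5, 8, 13, 2, 11, 12, 3]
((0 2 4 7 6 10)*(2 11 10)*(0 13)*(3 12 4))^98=((0 11 10 13)(2 3 12 4 7 6))^98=(0 10)(2 12 7)(3 4 6)(11 13)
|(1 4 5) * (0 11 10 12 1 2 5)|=|(0 11 10 12 1 4)(2 5)|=6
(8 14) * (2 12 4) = (2 12 4)(8 14) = [0, 1, 12, 3, 2, 5, 6, 7, 14, 9, 10, 11, 4, 13, 8]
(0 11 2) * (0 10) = (0 11 2 10) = [11, 1, 10, 3, 4, 5, 6, 7, 8, 9, 0, 2]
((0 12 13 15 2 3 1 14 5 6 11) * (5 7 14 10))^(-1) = (0 11 6 5 10 1 3 2 15 13 12)(7 14)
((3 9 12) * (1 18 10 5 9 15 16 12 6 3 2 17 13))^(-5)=(1 16 5 17 3 18 12 9 13 15 10 2 6)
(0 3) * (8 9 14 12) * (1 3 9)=(0 9 14 12 8 1 3)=[9, 3, 2, 0, 4, 5, 6, 7, 1, 14, 10, 11, 8, 13, 12]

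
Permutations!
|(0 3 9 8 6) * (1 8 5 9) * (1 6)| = |(0 3 6)(1 8)(5 9)| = 6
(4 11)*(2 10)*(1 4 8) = (1 4 11 8)(2 10) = [0, 4, 10, 3, 11, 5, 6, 7, 1, 9, 2, 8]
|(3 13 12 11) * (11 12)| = 3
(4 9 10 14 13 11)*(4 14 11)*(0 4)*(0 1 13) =(0 4 9 10 11 14)(1 13) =[4, 13, 2, 3, 9, 5, 6, 7, 8, 10, 11, 14, 12, 1, 0]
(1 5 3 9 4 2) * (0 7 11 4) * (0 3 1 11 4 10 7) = [0, 5, 11, 9, 2, 1, 6, 4, 8, 3, 7, 10] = (1 5)(2 11 10 7 4)(3 9)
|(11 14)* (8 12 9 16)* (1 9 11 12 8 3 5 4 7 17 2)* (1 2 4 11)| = 24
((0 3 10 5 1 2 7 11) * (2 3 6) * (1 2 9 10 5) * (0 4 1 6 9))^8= (1 3 5 2 7 11 4)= ((0 9 10 6)(1 3 5 2 7 11 4))^8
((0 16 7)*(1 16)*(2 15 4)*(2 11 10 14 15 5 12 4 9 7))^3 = (0 2 4 14 7 16 12 10 9 1 5 11 15) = ((0 1 16 2 5 12 4 11 10 14 15 9 7))^3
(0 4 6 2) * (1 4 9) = (0 9 1 4 6 2) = [9, 4, 0, 3, 6, 5, 2, 7, 8, 1]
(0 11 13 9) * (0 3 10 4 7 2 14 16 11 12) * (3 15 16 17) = (0 12)(2 14 17 3 10 4 7)(9 15 16 11 13) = [12, 1, 14, 10, 7, 5, 6, 2, 8, 15, 4, 13, 0, 9, 17, 16, 11, 3]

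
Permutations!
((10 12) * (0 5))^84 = ((0 5)(10 12))^84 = (12)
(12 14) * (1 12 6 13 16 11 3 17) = (1 12 14 6 13 16 11 3 17) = [0, 12, 2, 17, 4, 5, 13, 7, 8, 9, 10, 3, 14, 16, 6, 15, 11, 1]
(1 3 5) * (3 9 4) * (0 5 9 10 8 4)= (0 5 1 10 8 4 3 9)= [5, 10, 2, 9, 3, 1, 6, 7, 4, 0, 8]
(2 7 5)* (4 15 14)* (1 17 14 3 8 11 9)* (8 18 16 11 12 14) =[0, 17, 7, 18, 15, 2, 6, 5, 12, 1, 10, 9, 14, 13, 4, 3, 11, 8, 16] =(1 17 8 12 14 4 15 3 18 16 11 9)(2 7 5)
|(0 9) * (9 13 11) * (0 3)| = |(0 13 11 9 3)| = 5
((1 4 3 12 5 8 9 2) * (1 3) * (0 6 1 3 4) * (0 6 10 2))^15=(0 5 4)(1 6)(2 9 12)(3 10 8)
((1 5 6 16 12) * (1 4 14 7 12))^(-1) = ((1 5 6 16)(4 14 7 12))^(-1) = (1 16 6 5)(4 12 7 14)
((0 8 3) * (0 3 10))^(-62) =(0 8 10)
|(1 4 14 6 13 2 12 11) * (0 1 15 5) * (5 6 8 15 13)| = 8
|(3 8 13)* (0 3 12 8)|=|(0 3)(8 13 12)|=6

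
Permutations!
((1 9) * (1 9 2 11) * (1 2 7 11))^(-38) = (1 11)(2 7)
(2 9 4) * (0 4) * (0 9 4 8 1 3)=[8, 3, 4, 0, 2, 5, 6, 7, 1, 9]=(9)(0 8 1 3)(2 4)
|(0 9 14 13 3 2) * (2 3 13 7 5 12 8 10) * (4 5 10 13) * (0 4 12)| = |(0 9 14 7 10 2 4 5)(8 13 12)| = 24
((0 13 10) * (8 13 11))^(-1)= ((0 11 8 13 10))^(-1)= (0 10 13 8 11)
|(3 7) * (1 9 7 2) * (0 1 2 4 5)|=7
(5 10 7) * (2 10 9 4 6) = [0, 1, 10, 3, 6, 9, 2, 5, 8, 4, 7] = (2 10 7 5 9 4 6)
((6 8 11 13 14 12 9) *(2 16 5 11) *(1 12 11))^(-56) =((1 12 9 6 8 2 16 5)(11 13 14))^(-56) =(16)(11 13 14)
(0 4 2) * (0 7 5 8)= (0 4 2 7 5 8)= [4, 1, 7, 3, 2, 8, 6, 5, 0]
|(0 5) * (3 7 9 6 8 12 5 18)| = |(0 18 3 7 9 6 8 12 5)| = 9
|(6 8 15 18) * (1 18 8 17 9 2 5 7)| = |(1 18 6 17 9 2 5 7)(8 15)| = 8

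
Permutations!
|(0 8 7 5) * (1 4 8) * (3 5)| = |(0 1 4 8 7 3 5)| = 7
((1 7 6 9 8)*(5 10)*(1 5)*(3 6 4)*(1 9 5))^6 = ((1 7 4 3 6 5 10 9 8))^6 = (1 10 3)(4 8 5)(6 7 9)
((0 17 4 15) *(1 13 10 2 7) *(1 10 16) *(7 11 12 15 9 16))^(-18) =(0 10 9 12 13 17 2 16 15 7 4 11 1)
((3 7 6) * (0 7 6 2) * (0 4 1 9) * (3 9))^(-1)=(0 9 6 3 1 4 2 7)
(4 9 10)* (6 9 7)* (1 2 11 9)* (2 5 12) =(1 5 12 2 11 9 10 4 7 6) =[0, 5, 11, 3, 7, 12, 1, 6, 8, 10, 4, 9, 2]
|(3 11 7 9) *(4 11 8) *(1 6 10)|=6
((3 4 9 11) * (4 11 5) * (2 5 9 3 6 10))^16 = (2 4 11 10 5 3 6)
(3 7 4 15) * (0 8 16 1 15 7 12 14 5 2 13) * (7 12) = (0 8 16 1 15 3 7 4 12 14 5 2 13) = [8, 15, 13, 7, 12, 2, 6, 4, 16, 9, 10, 11, 14, 0, 5, 3, 1]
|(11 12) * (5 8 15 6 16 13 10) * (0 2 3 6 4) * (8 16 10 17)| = 12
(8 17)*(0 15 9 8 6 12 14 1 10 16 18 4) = [15, 10, 2, 3, 0, 5, 12, 7, 17, 8, 16, 11, 14, 13, 1, 9, 18, 6, 4] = (0 15 9 8 17 6 12 14 1 10 16 18 4)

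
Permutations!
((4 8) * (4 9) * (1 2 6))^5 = (1 6 2)(4 9 8)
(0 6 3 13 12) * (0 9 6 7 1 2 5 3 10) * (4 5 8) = (0 7 1 2 8 4 5 3 13 12 9 6 10) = [7, 2, 8, 13, 5, 3, 10, 1, 4, 6, 0, 11, 9, 12]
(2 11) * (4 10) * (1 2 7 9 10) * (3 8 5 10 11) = [0, 2, 3, 8, 1, 10, 6, 9, 5, 11, 4, 7] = (1 2 3 8 5 10 4)(7 9 11)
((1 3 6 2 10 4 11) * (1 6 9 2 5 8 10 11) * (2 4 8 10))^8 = (2 6 10)(5 8 11)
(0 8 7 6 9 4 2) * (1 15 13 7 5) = (0 8 5 1 15 13 7 6 9 4 2) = [8, 15, 0, 3, 2, 1, 9, 6, 5, 4, 10, 11, 12, 7, 14, 13]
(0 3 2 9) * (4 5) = [3, 1, 9, 2, 5, 4, 6, 7, 8, 0] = (0 3 2 9)(4 5)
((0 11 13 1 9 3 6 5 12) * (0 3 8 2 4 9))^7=((0 11 13 1)(2 4 9 8)(3 6 5 12))^7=(0 1 13 11)(2 8 9 4)(3 12 5 6)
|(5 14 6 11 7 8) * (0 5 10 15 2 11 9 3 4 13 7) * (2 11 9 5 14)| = 14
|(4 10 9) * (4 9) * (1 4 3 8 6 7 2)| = |(1 4 10 3 8 6 7 2)| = 8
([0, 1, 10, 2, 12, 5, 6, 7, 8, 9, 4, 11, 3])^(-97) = [0, 1, 12, 4, 2, 5, 6, 7, 8, 9, 3, 11, 10]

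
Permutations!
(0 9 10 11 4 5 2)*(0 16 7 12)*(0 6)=(0 9 10 11 4 5 2 16 7 12 6)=[9, 1, 16, 3, 5, 2, 0, 12, 8, 10, 11, 4, 6, 13, 14, 15, 7]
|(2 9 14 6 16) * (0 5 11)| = 15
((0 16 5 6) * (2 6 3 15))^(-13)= ((0 16 5 3 15 2 6))^(-13)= (0 16 5 3 15 2 6)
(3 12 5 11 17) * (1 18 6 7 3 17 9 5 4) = [0, 18, 2, 12, 1, 11, 7, 3, 8, 5, 10, 9, 4, 13, 14, 15, 16, 17, 6] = (1 18 6 7 3 12 4)(5 11 9)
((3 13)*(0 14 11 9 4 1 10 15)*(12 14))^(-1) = ((0 12 14 11 9 4 1 10 15)(3 13))^(-1) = (0 15 10 1 4 9 11 14 12)(3 13)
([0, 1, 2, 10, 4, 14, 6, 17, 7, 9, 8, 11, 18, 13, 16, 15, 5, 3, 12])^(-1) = [0, 1, 2, 17, 4, 16, 6, 8, 10, 9, 3, 11, 18, 13, 5, 15, 14, 7, 12]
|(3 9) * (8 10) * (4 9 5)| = 4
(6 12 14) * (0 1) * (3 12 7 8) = [1, 0, 2, 12, 4, 5, 7, 8, 3, 9, 10, 11, 14, 13, 6] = (0 1)(3 12 14 6 7 8)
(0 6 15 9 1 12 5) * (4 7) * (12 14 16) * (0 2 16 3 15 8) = [6, 14, 16, 15, 7, 2, 8, 4, 0, 1, 10, 11, 5, 13, 3, 9, 12] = (0 6 8)(1 14 3 15 9)(2 16 12 5)(4 7)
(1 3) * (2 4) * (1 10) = [0, 3, 4, 10, 2, 5, 6, 7, 8, 9, 1] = (1 3 10)(2 4)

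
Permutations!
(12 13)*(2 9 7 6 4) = (2 9 7 6 4)(12 13) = [0, 1, 9, 3, 2, 5, 4, 6, 8, 7, 10, 11, 13, 12]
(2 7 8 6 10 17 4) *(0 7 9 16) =[7, 1, 9, 3, 2, 5, 10, 8, 6, 16, 17, 11, 12, 13, 14, 15, 0, 4] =(0 7 8 6 10 17 4 2 9 16)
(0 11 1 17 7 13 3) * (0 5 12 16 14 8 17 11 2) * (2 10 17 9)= (0 10 17 7 13 3 5 12 16 14 8 9 2)(1 11)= [10, 11, 0, 5, 4, 12, 6, 13, 9, 2, 17, 1, 16, 3, 8, 15, 14, 7]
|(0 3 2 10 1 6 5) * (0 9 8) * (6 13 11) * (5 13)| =24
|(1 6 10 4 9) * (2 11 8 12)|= 20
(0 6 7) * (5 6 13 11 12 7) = (0 13 11 12 7)(5 6) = [13, 1, 2, 3, 4, 6, 5, 0, 8, 9, 10, 12, 7, 11]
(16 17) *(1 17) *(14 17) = (1 14 17 16) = [0, 14, 2, 3, 4, 5, 6, 7, 8, 9, 10, 11, 12, 13, 17, 15, 1, 16]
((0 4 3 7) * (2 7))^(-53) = ((0 4 3 2 7))^(-53) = (0 3 7 4 2)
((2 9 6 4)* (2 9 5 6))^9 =(2 9 4 6 5)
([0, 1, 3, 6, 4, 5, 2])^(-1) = [0, 1, 6, 2, 4, 5, 3]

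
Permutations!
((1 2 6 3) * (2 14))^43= ((1 14 2 6 3))^43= (1 6 14 3 2)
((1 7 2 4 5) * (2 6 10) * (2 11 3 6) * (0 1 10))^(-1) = (0 6 3 11 10 5 4 2 7 1) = ((0 1 7 2 4 5 10 11 3 6))^(-1)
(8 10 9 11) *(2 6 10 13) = (2 6 10 9 11 8 13) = [0, 1, 6, 3, 4, 5, 10, 7, 13, 11, 9, 8, 12, 2]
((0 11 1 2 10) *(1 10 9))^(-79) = ((0 11 10)(1 2 9))^(-79) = (0 10 11)(1 9 2)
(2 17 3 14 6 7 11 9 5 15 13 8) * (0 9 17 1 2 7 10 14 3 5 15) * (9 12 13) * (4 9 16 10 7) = [12, 2, 1, 3, 9, 0, 7, 11, 4, 15, 14, 17, 13, 8, 6, 16, 10, 5] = (0 12 13 8 4 9 15 16 10 14 6 7 11 17 5)(1 2)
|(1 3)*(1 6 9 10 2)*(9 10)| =5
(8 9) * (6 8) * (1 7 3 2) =[0, 7, 1, 2, 4, 5, 8, 3, 9, 6] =(1 7 3 2)(6 8 9)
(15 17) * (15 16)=(15 17 16)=[0, 1, 2, 3, 4, 5, 6, 7, 8, 9, 10, 11, 12, 13, 14, 17, 15, 16]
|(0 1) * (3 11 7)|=|(0 1)(3 11 7)|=6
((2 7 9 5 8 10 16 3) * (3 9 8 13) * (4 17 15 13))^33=((2 7 8 10 16 9 5 4 17 15 13 3))^33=(2 15 5 10)(3 17 9 8)(4 16 7 13)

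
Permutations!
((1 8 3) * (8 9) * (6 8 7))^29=(1 3 8 6 7 9)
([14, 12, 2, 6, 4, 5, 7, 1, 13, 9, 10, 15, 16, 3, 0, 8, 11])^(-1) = (0 14)(1 7 6 3 13 8 15 11 16 12)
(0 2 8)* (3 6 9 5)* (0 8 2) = (3 6 9 5) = [0, 1, 2, 6, 4, 3, 9, 7, 8, 5]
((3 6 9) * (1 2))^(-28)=((1 2)(3 6 9))^(-28)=(3 9 6)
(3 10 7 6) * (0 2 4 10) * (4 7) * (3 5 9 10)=(0 2 7 6 5 9 10 4 3)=[2, 1, 7, 0, 3, 9, 5, 6, 8, 10, 4]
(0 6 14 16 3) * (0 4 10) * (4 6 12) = (0 12 4 10)(3 6 14 16) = [12, 1, 2, 6, 10, 5, 14, 7, 8, 9, 0, 11, 4, 13, 16, 15, 3]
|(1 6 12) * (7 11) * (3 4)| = |(1 6 12)(3 4)(7 11)| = 6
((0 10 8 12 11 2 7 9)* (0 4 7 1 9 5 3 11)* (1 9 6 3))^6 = (0 8)(1 4 11)(2 6 7)(3 5 9)(10 12)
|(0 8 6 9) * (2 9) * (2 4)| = |(0 8 6 4 2 9)| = 6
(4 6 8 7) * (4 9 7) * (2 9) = (2 9 7)(4 6 8) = [0, 1, 9, 3, 6, 5, 8, 2, 4, 7]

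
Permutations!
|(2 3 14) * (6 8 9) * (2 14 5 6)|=6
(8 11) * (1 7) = [0, 7, 2, 3, 4, 5, 6, 1, 11, 9, 10, 8] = (1 7)(8 11)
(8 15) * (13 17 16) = (8 15)(13 17 16) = [0, 1, 2, 3, 4, 5, 6, 7, 15, 9, 10, 11, 12, 17, 14, 8, 13, 16]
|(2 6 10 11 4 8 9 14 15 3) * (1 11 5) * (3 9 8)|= 24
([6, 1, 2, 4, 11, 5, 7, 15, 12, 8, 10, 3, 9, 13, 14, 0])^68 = [0, 1, 2, 11, 3, 5, 6, 7, 9, 12, 10, 4, 8, 13, 14, 15]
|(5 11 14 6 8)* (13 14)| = |(5 11 13 14 6 8)| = 6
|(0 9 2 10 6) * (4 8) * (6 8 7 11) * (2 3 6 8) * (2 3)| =|(0 9 2 10 3 6)(4 7 11 8)| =12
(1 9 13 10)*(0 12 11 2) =(0 12 11 2)(1 9 13 10) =[12, 9, 0, 3, 4, 5, 6, 7, 8, 13, 1, 2, 11, 10]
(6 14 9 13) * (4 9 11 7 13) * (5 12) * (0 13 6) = (0 13)(4 9)(5 12)(6 14 11 7) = [13, 1, 2, 3, 9, 12, 14, 6, 8, 4, 10, 7, 5, 0, 11]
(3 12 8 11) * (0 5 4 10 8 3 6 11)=(0 5 4 10 8)(3 12)(6 11)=[5, 1, 2, 12, 10, 4, 11, 7, 0, 9, 8, 6, 3]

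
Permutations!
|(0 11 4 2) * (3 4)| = 5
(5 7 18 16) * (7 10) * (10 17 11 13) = (5 17 11 13 10 7 18 16) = [0, 1, 2, 3, 4, 17, 6, 18, 8, 9, 7, 13, 12, 10, 14, 15, 5, 11, 16]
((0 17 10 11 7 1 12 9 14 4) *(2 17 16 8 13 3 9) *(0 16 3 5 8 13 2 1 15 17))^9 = (0 2 8 5 13 16 4 14 9 3)(1 12)(7 11 10 17 15)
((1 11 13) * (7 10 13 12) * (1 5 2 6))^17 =(1 6 2 5 13 10 7 12 11)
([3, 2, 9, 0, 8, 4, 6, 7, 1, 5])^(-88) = [0, 9, 5, 3, 1, 8, 6, 7, 2, 4]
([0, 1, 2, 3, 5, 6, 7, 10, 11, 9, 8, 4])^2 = [0, 1, 2, 3, 6, 7, 10, 8, 4, 9, 11, 5]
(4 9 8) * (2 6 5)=(2 6 5)(4 9 8)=[0, 1, 6, 3, 9, 2, 5, 7, 4, 8]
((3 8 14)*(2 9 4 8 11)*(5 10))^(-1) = ((2 9 4 8 14 3 11)(5 10))^(-1) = (2 11 3 14 8 4 9)(5 10)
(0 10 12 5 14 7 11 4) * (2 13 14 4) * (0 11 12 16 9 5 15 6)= (0 10 16 9 5 4 11 2 13 14 7 12 15 6)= [10, 1, 13, 3, 11, 4, 0, 12, 8, 5, 16, 2, 15, 14, 7, 6, 9]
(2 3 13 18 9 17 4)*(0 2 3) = [2, 1, 0, 13, 3, 5, 6, 7, 8, 17, 10, 11, 12, 18, 14, 15, 16, 4, 9] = (0 2)(3 13 18 9 17 4)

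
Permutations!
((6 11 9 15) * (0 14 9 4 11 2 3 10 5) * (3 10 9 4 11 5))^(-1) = (0 5 4 14)(2 6 15 9 3 10)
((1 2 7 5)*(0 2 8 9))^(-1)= ((0 2 7 5 1 8 9))^(-1)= (0 9 8 1 5 7 2)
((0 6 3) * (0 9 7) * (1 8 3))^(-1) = (0 7 9 3 8 1 6)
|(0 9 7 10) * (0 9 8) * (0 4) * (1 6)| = 6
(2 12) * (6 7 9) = (2 12)(6 7 9) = [0, 1, 12, 3, 4, 5, 7, 9, 8, 6, 10, 11, 2]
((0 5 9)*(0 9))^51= (9)(0 5)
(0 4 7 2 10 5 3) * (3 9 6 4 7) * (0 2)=[7, 1, 10, 2, 3, 9, 4, 0, 8, 6, 5]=(0 7)(2 10 5 9 6 4 3)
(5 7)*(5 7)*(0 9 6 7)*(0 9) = (6 7 9) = [0, 1, 2, 3, 4, 5, 7, 9, 8, 6]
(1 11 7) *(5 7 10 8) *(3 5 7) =(1 11 10 8 7)(3 5) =[0, 11, 2, 5, 4, 3, 6, 1, 7, 9, 8, 10]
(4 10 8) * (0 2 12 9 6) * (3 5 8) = (0 2 12 9 6)(3 5 8 4 10) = [2, 1, 12, 5, 10, 8, 0, 7, 4, 6, 3, 11, 9]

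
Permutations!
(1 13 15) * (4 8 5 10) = (1 13 15)(4 8 5 10) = [0, 13, 2, 3, 8, 10, 6, 7, 5, 9, 4, 11, 12, 15, 14, 1]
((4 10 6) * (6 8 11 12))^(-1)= (4 6 12 11 8 10)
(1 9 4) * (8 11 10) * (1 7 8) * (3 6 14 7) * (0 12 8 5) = (0 12 8 11 10 1 9 4 3 6 14 7 5) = [12, 9, 2, 6, 3, 0, 14, 5, 11, 4, 1, 10, 8, 13, 7]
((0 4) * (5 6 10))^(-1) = ((0 4)(5 6 10))^(-1) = (0 4)(5 10 6)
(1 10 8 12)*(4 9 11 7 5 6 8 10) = (1 4 9 11 7 5 6 8 12) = [0, 4, 2, 3, 9, 6, 8, 5, 12, 11, 10, 7, 1]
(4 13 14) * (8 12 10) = [0, 1, 2, 3, 13, 5, 6, 7, 12, 9, 8, 11, 10, 14, 4] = (4 13 14)(8 12 10)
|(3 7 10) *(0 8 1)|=|(0 8 1)(3 7 10)|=3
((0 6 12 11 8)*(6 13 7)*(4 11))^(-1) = ((0 13 7 6 12 4 11 8))^(-1) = (0 8 11 4 12 6 7 13)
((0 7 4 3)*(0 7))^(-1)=(3 4 7)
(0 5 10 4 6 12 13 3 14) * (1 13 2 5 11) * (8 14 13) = (0 11 1 8 14)(2 5 10 4 6 12)(3 13) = [11, 8, 5, 13, 6, 10, 12, 7, 14, 9, 4, 1, 2, 3, 0]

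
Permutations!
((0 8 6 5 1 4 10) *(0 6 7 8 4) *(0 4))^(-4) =((1 4 10 6 5)(7 8))^(-4) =(1 4 10 6 5)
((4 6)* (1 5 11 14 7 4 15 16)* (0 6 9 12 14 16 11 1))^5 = (16)(1 5)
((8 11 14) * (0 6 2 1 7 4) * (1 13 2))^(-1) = ((0 6 1 7 4)(2 13)(8 11 14))^(-1) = (0 4 7 1 6)(2 13)(8 14 11)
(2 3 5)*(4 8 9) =[0, 1, 3, 5, 8, 2, 6, 7, 9, 4] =(2 3 5)(4 8 9)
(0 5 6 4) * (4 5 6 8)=(0 6 5 8 4)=[6, 1, 2, 3, 0, 8, 5, 7, 4]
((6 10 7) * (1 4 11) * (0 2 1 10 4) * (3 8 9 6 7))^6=((0 2 1)(3 8 9 6 4 11 10))^6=(3 10 11 4 6 9 8)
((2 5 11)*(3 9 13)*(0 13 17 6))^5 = ((0 13 3 9 17 6)(2 5 11))^5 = (0 6 17 9 3 13)(2 11 5)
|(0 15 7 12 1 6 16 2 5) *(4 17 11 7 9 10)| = 14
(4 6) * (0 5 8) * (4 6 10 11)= (0 5 8)(4 10 11)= [5, 1, 2, 3, 10, 8, 6, 7, 0, 9, 11, 4]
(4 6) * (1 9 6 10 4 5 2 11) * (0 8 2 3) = (0 8 2 11 1 9 6 5 3)(4 10) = [8, 9, 11, 0, 10, 3, 5, 7, 2, 6, 4, 1]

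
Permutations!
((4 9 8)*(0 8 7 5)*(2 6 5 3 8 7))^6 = (0 2 8)(3 5 9)(4 7 6)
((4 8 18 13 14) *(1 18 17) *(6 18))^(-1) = (1 17 8 4 14 13 18 6)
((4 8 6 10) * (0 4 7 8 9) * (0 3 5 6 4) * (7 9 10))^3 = ((3 5 6 7 8 4 10 9))^3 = (3 7 10 5 8 9 6 4)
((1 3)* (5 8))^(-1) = ((1 3)(5 8))^(-1) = (1 3)(5 8)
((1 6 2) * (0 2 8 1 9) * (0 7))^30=((0 2 9 7)(1 6 8))^30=(0 9)(2 7)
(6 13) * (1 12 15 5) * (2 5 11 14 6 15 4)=[0, 12, 5, 3, 2, 1, 13, 7, 8, 9, 10, 14, 4, 15, 6, 11]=(1 12 4 2 5)(6 13 15 11 14)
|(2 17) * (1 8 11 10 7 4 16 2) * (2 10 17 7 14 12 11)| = |(1 8 2 7 4 16 10 14 12 11 17)| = 11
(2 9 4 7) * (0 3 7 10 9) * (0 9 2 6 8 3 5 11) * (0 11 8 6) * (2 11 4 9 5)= (0 2 5 8 3 7)(4 10 11)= [2, 1, 5, 7, 10, 8, 6, 0, 3, 9, 11, 4]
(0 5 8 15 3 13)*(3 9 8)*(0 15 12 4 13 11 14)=(0 5 3 11 14)(4 13 15 9 8 12)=[5, 1, 2, 11, 13, 3, 6, 7, 12, 8, 10, 14, 4, 15, 0, 9]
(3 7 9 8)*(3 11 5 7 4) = (3 4)(5 7 9 8 11) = [0, 1, 2, 4, 3, 7, 6, 9, 11, 8, 10, 5]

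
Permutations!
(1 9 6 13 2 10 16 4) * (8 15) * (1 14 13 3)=(1 9 6 3)(2 10 16 4 14 13)(8 15)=[0, 9, 10, 1, 14, 5, 3, 7, 15, 6, 16, 11, 12, 2, 13, 8, 4]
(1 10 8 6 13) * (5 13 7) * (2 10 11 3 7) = [0, 11, 10, 7, 4, 13, 2, 5, 6, 9, 8, 3, 12, 1] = (1 11 3 7 5 13)(2 10 8 6)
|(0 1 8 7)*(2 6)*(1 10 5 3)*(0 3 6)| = 20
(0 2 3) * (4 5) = (0 2 3)(4 5) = [2, 1, 3, 0, 5, 4]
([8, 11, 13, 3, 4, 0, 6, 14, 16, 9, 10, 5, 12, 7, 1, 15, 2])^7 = (0 1 13 8 11 7 16 5 14 2)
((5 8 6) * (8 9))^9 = (5 9 8 6)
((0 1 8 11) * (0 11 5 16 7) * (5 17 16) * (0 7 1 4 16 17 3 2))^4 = (17)(0 8 4 3 16 2 1)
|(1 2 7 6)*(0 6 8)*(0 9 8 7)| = 4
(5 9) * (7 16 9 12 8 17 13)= [0, 1, 2, 3, 4, 12, 6, 16, 17, 5, 10, 11, 8, 7, 14, 15, 9, 13]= (5 12 8 17 13 7 16 9)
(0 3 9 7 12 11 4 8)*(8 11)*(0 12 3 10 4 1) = (0 10 4 11 1)(3 9 7)(8 12) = [10, 0, 2, 9, 11, 5, 6, 3, 12, 7, 4, 1, 8]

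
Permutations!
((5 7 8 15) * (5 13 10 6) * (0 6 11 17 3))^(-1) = ((0 6 5 7 8 15 13 10 11 17 3))^(-1) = (0 3 17 11 10 13 15 8 7 5 6)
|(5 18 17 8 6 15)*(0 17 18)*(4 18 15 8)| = 6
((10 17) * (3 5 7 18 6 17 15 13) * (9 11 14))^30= (3 18 10)(5 6 15)(7 17 13)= ((3 5 7 18 6 17 10 15 13)(9 11 14))^30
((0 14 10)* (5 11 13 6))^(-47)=((0 14 10)(5 11 13 6))^(-47)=(0 14 10)(5 11 13 6)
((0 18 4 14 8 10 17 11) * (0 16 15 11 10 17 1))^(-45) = (0 14 10 18 8 1 4 17)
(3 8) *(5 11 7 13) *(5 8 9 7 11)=[0, 1, 2, 9, 4, 5, 6, 13, 3, 7, 10, 11, 12, 8]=(3 9 7 13 8)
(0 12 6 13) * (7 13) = [12, 1, 2, 3, 4, 5, 7, 13, 8, 9, 10, 11, 6, 0] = (0 12 6 7 13)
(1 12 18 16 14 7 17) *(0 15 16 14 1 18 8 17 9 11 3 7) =(0 15 16 1 12 8 17 18 14)(3 7 9 11) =[15, 12, 2, 7, 4, 5, 6, 9, 17, 11, 10, 3, 8, 13, 0, 16, 1, 18, 14]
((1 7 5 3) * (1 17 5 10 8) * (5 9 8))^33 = ((1 7 10 5 3 17 9 8))^33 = (1 7 10 5 3 17 9 8)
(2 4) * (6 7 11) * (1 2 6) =(1 2 4 6 7 11) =[0, 2, 4, 3, 6, 5, 7, 11, 8, 9, 10, 1]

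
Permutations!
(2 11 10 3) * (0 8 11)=(0 8 11 10 3 2)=[8, 1, 0, 2, 4, 5, 6, 7, 11, 9, 3, 10]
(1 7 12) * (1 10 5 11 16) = (1 7 12 10 5 11 16) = [0, 7, 2, 3, 4, 11, 6, 12, 8, 9, 5, 16, 10, 13, 14, 15, 1]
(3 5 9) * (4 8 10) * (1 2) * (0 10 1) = (0 10 4 8 1 2)(3 5 9) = [10, 2, 0, 5, 8, 9, 6, 7, 1, 3, 4]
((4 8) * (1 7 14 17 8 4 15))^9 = ((1 7 14 17 8 15))^9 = (1 17)(7 8)(14 15)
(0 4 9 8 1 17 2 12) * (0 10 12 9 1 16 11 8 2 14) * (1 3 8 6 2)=[4, 17, 9, 8, 3, 5, 2, 7, 16, 1, 12, 6, 10, 13, 0, 15, 11, 14]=(0 4 3 8 16 11 6 2 9 1 17 14)(10 12)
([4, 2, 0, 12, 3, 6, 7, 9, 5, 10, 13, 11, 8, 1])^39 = (13)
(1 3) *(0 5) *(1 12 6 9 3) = (0 5)(3 12 6 9) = [5, 1, 2, 12, 4, 0, 9, 7, 8, 3, 10, 11, 6]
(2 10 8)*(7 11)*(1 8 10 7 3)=(1 8 2 7 11 3)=[0, 8, 7, 1, 4, 5, 6, 11, 2, 9, 10, 3]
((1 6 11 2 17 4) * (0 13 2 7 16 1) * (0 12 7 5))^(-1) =(0 5 11 6 1 16 7 12 4 17 2 13)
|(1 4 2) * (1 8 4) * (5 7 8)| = 5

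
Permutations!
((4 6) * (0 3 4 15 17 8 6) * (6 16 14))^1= ((0 3 4)(6 15 17 8 16 14))^1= (0 3 4)(6 15 17 8 16 14)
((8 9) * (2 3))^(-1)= (2 3)(8 9)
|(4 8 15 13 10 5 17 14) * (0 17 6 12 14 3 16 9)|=|(0 17 3 16 9)(4 8 15 13 10 5 6 12 14)|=45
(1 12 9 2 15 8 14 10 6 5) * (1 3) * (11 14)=(1 12 9 2 15 8 11 14 10 6 5 3)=[0, 12, 15, 1, 4, 3, 5, 7, 11, 2, 6, 14, 9, 13, 10, 8]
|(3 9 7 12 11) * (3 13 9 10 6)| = |(3 10 6)(7 12 11 13 9)| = 15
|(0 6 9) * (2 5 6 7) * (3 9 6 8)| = 7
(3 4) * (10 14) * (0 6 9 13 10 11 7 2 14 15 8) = (0 6 9 13 10 15 8)(2 14 11 7)(3 4) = [6, 1, 14, 4, 3, 5, 9, 2, 0, 13, 15, 7, 12, 10, 11, 8]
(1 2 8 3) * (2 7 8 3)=[0, 7, 3, 1, 4, 5, 6, 8, 2]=(1 7 8 2 3)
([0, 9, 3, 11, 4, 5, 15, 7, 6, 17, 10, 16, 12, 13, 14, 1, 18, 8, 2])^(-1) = (1 15 6 8 17 9)(2 18 16 11 3)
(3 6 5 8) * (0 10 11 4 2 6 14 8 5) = [10, 1, 6, 14, 2, 5, 0, 7, 3, 9, 11, 4, 12, 13, 8] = (0 10 11 4 2 6)(3 14 8)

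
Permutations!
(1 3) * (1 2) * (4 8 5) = (1 3 2)(4 8 5) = [0, 3, 1, 2, 8, 4, 6, 7, 5]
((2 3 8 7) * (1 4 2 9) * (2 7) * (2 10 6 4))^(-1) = ((1 2 3 8 10 6 4 7 9))^(-1) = (1 9 7 4 6 10 8 3 2)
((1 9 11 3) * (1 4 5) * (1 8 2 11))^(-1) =((1 9)(2 11 3 4 5 8))^(-1) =(1 9)(2 8 5 4 3 11)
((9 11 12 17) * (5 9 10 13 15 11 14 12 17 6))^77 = ((5 9 14 12 6)(10 13 15 11 17))^77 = (5 14 6 9 12)(10 15 17 13 11)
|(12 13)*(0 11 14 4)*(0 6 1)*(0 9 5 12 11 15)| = |(0 15)(1 9 5 12 13 11 14 4 6)| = 18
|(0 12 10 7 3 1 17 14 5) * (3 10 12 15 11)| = 8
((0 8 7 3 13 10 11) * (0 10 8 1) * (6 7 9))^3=(0 1)(3 9)(6 13)(7 8)(10 11)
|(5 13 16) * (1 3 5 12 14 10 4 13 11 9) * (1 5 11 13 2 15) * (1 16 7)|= |(1 3 11 9 5 13 7)(2 15 16 12 14 10 4)|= 7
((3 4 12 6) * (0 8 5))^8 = ((0 8 5)(3 4 12 6))^8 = (12)(0 5 8)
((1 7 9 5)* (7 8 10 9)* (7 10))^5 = ((1 8 7 10 9 5))^5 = (1 5 9 10 7 8)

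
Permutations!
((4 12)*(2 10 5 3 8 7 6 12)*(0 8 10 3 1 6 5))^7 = ((0 8 7 5 1 6 12 4 2 3 10))^7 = (0 4 5 10 12 7 3 6 8 2 1)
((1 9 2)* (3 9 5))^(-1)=(1 2 9 3 5)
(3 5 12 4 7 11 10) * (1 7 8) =(1 7 11 10 3 5 12 4 8) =[0, 7, 2, 5, 8, 12, 6, 11, 1, 9, 3, 10, 4]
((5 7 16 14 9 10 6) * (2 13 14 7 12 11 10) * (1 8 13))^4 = ((1 8 13 14 9 2)(5 12 11 10 6)(7 16))^4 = (16)(1 9 13)(2 14 8)(5 6 10 11 12)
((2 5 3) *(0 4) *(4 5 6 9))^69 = ((0 5 3 2 6 9 4))^69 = (0 4 9 6 2 3 5)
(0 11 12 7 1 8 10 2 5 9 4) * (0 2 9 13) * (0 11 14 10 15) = [14, 8, 5, 3, 2, 13, 6, 1, 15, 4, 9, 12, 7, 11, 10, 0] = (0 14 10 9 4 2 5 13 11 12 7 1 8 15)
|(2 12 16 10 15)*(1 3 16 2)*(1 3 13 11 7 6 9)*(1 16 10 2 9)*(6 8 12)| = 30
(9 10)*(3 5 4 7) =(3 5 4 7)(9 10) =[0, 1, 2, 5, 7, 4, 6, 3, 8, 10, 9]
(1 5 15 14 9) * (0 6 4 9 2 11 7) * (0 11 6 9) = (0 9 1 5 15 14 2 6 4)(7 11) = [9, 5, 6, 3, 0, 15, 4, 11, 8, 1, 10, 7, 12, 13, 2, 14]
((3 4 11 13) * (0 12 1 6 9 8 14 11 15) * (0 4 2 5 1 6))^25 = (0 12 6 9 8 14 11 13 3 2 5 1)(4 15)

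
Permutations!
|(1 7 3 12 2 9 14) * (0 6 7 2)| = |(0 6 7 3 12)(1 2 9 14)| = 20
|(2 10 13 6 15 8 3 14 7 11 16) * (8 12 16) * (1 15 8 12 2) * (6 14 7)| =13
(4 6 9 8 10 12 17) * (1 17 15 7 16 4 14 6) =(1 17 14 6 9 8 10 12 15 7 16 4) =[0, 17, 2, 3, 1, 5, 9, 16, 10, 8, 12, 11, 15, 13, 6, 7, 4, 14]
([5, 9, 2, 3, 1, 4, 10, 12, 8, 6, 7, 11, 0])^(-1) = [12, 4, 2, 3, 5, 0, 9, 10, 8, 1, 6, 11, 7]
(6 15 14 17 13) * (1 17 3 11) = (1 17 13 6 15 14 3 11) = [0, 17, 2, 11, 4, 5, 15, 7, 8, 9, 10, 1, 12, 6, 3, 14, 16, 13]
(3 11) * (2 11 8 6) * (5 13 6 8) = [0, 1, 11, 5, 4, 13, 2, 7, 8, 9, 10, 3, 12, 6] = (2 11 3 5 13 6)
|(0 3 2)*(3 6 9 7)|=6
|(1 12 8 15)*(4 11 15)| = |(1 12 8 4 11 15)| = 6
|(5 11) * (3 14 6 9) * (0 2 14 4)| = 14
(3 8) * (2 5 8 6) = (2 5 8 3 6) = [0, 1, 5, 6, 4, 8, 2, 7, 3]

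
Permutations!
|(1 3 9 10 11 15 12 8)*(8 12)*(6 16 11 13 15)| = 21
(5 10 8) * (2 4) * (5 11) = [0, 1, 4, 3, 2, 10, 6, 7, 11, 9, 8, 5] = (2 4)(5 10 8 11)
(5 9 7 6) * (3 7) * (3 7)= [0, 1, 2, 3, 4, 9, 5, 6, 8, 7]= (5 9 7 6)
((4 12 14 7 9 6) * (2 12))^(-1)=(2 4 6 9 7 14 12)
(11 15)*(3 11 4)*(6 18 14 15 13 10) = (3 11 13 10 6 18 14 15 4) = [0, 1, 2, 11, 3, 5, 18, 7, 8, 9, 6, 13, 12, 10, 15, 4, 16, 17, 14]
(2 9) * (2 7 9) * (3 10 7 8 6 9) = (3 10 7)(6 9 8) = [0, 1, 2, 10, 4, 5, 9, 3, 6, 8, 7]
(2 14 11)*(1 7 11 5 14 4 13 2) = (1 7 11)(2 4 13)(5 14) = [0, 7, 4, 3, 13, 14, 6, 11, 8, 9, 10, 1, 12, 2, 5]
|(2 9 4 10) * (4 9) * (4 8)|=|(2 8 4 10)|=4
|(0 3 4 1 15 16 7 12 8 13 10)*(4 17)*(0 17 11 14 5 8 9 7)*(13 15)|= 120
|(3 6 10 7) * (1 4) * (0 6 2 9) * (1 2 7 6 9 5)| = 4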